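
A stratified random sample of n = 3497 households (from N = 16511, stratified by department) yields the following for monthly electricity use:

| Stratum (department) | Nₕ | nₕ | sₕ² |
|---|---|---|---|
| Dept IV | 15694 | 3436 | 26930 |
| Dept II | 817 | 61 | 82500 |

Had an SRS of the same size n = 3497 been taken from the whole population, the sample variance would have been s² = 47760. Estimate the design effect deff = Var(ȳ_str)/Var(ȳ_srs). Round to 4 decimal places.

0.7984

Var(ȳ_str) = Σ Wₕ²(1−fₕ)sₕ²/nₕ with Wₕ = Nₕ/16511:
  Dept IV: (15694/16511)²·(1−3436/15694)·26930/3436 = 5.5308223
  Dept II: (817/16511)²·(1−61/817)·82500/61 = 3.0642289
  → Var(ȳ_str) = 8.5950512.
Var(ȳ_srs) = (1 − 3497/16511)·47760/3497 = 10.764804.
deff = 8.5950512 / 10.764804 = 0.7984.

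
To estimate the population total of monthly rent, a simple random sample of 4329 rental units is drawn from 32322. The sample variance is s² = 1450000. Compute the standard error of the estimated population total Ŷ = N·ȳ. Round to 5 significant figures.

550510

Var(Ŷ) = N²·Var(ȳ) = N²·(1 − n/N)·s²/n.
f = 4329/32322 = 0.13393354; Var(ȳ) = 0.86606646·1450000/4329 = 290.08925.
Var(Ŷ) = 32322² · 290.08925 = 3.0305963 × 10^11.
SE(Ŷ) = √(3.0305963 × 10^11) = 550510.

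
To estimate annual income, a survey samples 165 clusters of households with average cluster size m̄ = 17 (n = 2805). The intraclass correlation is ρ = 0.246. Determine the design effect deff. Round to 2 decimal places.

deff = 1 + (17 − 1)·0.246 = 1 + 3.936 = 4.936.

4.94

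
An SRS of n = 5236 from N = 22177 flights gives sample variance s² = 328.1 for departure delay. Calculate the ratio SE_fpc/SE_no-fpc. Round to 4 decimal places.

0.8740

f = n/N = 5236/22177 = 0.23610046.
SE_no-fpc = √(s²/n) = 0.25032446; SE_fpc = √((1−f)s²/n) = 0.21878695.
Ratio = √(1−f) = 0.87401346.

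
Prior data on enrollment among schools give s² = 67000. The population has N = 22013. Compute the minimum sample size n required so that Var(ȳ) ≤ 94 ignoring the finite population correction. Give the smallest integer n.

713

Without fpc, n₀ = s²/D = 67000/94 = 712.7660.
Rounding up, n = 713.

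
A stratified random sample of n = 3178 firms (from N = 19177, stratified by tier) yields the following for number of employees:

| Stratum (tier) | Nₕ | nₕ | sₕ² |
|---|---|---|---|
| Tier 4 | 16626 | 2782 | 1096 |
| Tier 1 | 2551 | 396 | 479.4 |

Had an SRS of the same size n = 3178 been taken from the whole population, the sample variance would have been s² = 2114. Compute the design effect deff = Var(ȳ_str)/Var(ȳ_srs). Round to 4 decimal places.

0.4769

Var(ȳ_str) = Σ Wₕ²(1−fₕ)sₕ²/nₕ with Wₕ = Nₕ/19177:
  Tier 4: (16626/19177)²·(1−2782/16626)·1096/2782 = 0.24657069
  Tier 1: (2551/19177)²·(1−396/2551)·479.4/396 = 0.018096694
  → Var(ȳ_str) = 0.26466738.
Var(ȳ_srs) = (1 − 3178/19177)·2114/3178 = 0.55496202.
deff = 0.26466738 / 0.55496202 = 0.4769.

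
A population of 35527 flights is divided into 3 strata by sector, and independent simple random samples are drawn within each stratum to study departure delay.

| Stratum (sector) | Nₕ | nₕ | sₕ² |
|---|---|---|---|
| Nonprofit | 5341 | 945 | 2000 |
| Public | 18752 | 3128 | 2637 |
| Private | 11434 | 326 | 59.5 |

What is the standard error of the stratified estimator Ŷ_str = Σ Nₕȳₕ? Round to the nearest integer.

17885

Var(Ŷ_str) = Σₕ Nₕ²(1 − fₕ)sₕ²/nₕ.
Nonprofit: 5341²·(1 − 945/5341)·2000/945 = 4.9691081 × 10^7.
Public: 18752²·(1 − 3128/18752)·2637/3128 = 2.4699218 × 10^8.
Private: 11434²·(1 − 326/11434)·59.5/326 = 2.3181067 × 10^7.
Sum = 3.1986433 × 10^8.
SE = √(3.1986433 × 10^8) = 17885.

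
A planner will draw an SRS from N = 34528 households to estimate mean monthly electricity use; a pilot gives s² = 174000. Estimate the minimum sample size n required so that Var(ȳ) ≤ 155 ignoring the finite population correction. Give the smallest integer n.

Without fpc, n₀ = s²/D = 174000/155 = 1122.5806.
Rounding up, n = 1123.

1123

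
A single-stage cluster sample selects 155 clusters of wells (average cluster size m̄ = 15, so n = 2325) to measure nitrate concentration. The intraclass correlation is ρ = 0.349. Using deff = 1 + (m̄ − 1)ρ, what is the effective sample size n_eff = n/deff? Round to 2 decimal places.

deff = 1 + (15 − 1)·0.349 = 1 + 4.886 = 5.886.
n_eff = 2325 / 5.886 = 395.01.

395.01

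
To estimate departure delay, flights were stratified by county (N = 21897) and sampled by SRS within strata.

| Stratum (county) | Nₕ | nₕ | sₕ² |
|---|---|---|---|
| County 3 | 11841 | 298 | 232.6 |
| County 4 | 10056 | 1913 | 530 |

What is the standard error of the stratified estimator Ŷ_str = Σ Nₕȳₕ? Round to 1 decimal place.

11374.1

Var(Ŷ_str) = Σₕ Nₕ²(1 − fₕ)sₕ²/nₕ.
County 3: 11841²·(1 − 298/11841)·232.6/298 = 1.066843 × 10^8.
County 4: 10056²·(1 − 1913/10056)·530/1913 = 2.2686662 × 10^7.
Sum = 1.2937096 × 10^8.
SE = √(1.2937096 × 10^8) = 11374.1.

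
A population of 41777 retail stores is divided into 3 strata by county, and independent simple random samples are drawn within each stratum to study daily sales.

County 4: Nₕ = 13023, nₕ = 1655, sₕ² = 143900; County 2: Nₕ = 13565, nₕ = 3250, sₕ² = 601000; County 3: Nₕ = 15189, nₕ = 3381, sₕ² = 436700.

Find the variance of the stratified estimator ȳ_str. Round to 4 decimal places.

Var(ȳ_str) = Σₕ Wₕ²(1 − fₕ)sₕ²/nₕ with Wₕ = Nₕ/N, N = 41777.
County 4: Wₕ = 0.31172655; term = 0.31172655²·(1 − 0.12708285)·143900/1655 = 7.375363.
County 2: Wₕ = 0.32470019; term = 0.32470019²·(1 − 0.23958717)·601000/3250 = 14.825373.
County 3: Wₕ = 0.36357326; term = 0.36357326²·(1 − 0.22259530)·436700/3381 = 13.272999.
Sum = 35.473735.

35.4737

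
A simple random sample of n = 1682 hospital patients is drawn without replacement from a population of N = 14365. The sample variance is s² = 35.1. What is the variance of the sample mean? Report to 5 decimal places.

Under SRS without replacement, Var(ȳ) = (1 − f)·s²/n with f = n/N = 1682/14365 = 0.11709015.
Var(ȳ) = (1 − 0.11709015)·35.1/1682 = 0.88290985·0.020868014 = 0.018424575.

0.01842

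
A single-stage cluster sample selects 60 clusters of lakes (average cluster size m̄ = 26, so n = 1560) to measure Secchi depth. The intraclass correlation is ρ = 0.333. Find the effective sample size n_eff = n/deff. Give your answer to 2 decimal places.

167.29

deff = 1 + (26 − 1)·0.333 = 1 + 8.325 = 9.325.
n_eff = 1560 / 9.325 = 167.29.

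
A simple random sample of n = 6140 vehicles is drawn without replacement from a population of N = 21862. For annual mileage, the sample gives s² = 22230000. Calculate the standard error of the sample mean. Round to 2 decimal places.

51.03

Under SRS without replacement, Var(ȳ) = (1 − f)·s²/n with f = n/N = 6140/21862 = 0.28085262.
Var(ȳ) = (1 − 0.28085262)·22230000/6140 = 0.71914738·3620.5212 = 2603.6883.
SE(ȳ) = √(2603.6883) = 51.03.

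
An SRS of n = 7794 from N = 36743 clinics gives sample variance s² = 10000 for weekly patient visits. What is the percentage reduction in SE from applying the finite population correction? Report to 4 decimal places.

f = n/N = 7794/36743 = 0.21212204.
SE_no-fpc = √(s²/n) = 1.1327128; SE_fpc = √((1−f)s²/n) = 1.0054241.
Ratio = √(1−f) = 0.88762490. Reduction = 100·(1 − 0.88762490) = 11.2375%.

11.2375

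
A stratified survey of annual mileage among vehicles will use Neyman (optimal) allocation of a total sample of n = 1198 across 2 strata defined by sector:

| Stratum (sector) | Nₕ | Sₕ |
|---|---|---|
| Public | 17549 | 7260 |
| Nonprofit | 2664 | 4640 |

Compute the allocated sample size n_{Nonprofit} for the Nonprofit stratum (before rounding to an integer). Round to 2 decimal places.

105.95

Neyman allocation: nₕ = n·NₕSₕ / Σⱼ NⱼSⱼ.
Σ NⱼSⱼ = 17549·7260 + 2664·4640 = 1.397667 × 10^8.
n_{Nonprofit} = 1198·2664·4640 / (1.397667 × 10^8) = 105.95.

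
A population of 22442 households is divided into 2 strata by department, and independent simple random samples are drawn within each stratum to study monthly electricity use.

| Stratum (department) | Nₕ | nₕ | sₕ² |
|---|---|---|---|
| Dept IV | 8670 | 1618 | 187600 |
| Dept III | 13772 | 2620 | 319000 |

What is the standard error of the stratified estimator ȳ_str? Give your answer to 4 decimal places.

Var(ȳ_str) = Σₕ Wₕ²(1 − fₕ)sₕ²/nₕ with Wₕ = Nₕ/N, N = 22442.
Dept IV: Wₕ = 0.38632920; term = 0.38632920²·(1 − 0.18662053)·187600/1618 = 14.07546.
Dept III: Wₕ = 0.61367080; term = 0.61367080²·(1 − 0.19024107)·319000/2620 = 37.129239.
Sum = 51.204699.
SE = √(51.204699) = 7.1557.

7.1557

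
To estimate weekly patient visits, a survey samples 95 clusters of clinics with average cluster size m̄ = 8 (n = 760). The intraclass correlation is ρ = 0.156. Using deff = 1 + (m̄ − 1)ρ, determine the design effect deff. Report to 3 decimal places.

2.092

deff = 1 + (8 − 1)·0.156 = 1 + 1.092 = 2.092.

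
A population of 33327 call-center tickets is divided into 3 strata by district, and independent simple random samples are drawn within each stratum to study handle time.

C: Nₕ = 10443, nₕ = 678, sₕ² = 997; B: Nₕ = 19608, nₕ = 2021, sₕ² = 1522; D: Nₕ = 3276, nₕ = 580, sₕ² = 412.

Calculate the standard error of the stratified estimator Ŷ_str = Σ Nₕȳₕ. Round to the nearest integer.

20394

Var(Ŷ_str) = Σₕ Nₕ²(1 − fₕ)sₕ²/nₕ.
C: 10443²·(1 − 678/10443)·997/678 = 1.499557 × 10^8.
B: 19608²·(1 − 2021/19608)·1522/2021 = 2.5970087 × 10^8.
D: 3276²·(1 − 580/3276)·412/580 = 6.2738337 × 10^6.
Sum = 4.159304 × 10^8.
SE = √(4.159304 × 10^8) = 20394.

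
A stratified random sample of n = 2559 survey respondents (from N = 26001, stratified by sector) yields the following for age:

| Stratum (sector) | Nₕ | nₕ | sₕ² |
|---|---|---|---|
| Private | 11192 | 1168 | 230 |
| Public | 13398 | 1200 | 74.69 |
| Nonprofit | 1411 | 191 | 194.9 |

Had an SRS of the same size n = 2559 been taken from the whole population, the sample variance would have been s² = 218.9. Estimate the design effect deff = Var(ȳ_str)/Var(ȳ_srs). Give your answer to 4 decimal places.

0.6525

Var(ȳ_str) = Σ Wₕ²(1−fₕ)sₕ²/nₕ with Wₕ = Nₕ/26001:
  Private: (11192/26001)²·(1−1168/11192)·230/1168 = 0.032677863
  Public: (13398/26001)²·(1−1200/13398)·74.69/1200 = 0.0150463
  Nonprofit: (1411/26001)²·(1−191/1411)·194.9/191 = 0.0025982756
  → Var(ȳ_str) = 0.050322439.
Var(ȳ_srs) = (1 − 2559/26001)·218.9/2559 = 0.07712232.
deff = 0.050322439 / 0.07712232 = 0.6525.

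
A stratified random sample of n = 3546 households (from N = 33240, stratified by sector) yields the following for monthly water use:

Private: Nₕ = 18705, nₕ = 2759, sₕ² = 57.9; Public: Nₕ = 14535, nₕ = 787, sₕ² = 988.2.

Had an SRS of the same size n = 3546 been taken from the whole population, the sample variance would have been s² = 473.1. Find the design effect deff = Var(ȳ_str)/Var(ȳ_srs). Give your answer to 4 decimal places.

Var(ȳ_str) = Σ Wₕ²(1−fₕ)sₕ²/nₕ with Wₕ = Nₕ/33240:
  Private: (18705/33240)²·(1−2759/18705)·57.9/2759 = 0.0056651877
  Public: (14535/33240)²·(1−787/14535)·988.2/787 = 0.22709242
  → Var(ȳ_str) = 0.23275761.
Var(ȳ_srs) = (1 − 3546/33240)·473.1/3546 = 0.11918508.
deff = 0.23275761 / 0.11918508 = 1.9529.

1.9529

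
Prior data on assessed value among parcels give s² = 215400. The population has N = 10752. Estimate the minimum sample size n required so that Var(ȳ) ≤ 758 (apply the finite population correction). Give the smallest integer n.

277

Without fpc, n₀ = s²/D = 215400/758 = 284.1689.
With fpc, (1 − n/N)·s²/n ≤ D requires n ≥ n₀/(1 + n₀/N) = 284.1689/(1 + 284.1689/10752) = 276.8519.
Rounding up, n = 277.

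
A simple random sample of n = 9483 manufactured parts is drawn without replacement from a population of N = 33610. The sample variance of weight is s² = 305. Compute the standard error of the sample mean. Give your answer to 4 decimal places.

0.1519

Under SRS without replacement, Var(ȳ) = (1 − f)·s²/n with f = n/N = 9483/33610 = 0.28214817.
Var(ȳ) = (1 − 0.28214817)·305/9483 = 0.71785183·0.032162818 = 0.023088138.
SE(ȳ) = √(0.023088138) = 0.1519.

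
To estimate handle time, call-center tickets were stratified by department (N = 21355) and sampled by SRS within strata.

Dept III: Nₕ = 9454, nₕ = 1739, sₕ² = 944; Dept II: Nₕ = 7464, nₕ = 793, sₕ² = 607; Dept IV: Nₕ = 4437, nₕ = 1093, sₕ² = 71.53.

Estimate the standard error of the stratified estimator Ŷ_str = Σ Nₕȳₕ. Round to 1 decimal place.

8870.1

Var(Ŷ_str) = Σₕ Nₕ²(1 − fₕ)sₕ²/nₕ.
Dept III: 9454²·(1 − 1739/9454)·944/1739 = 3.9593504 × 10^7.
Dept II: 7464²·(1 − 793/7464)·607/793 = 3.8113434 × 10^7.
Dept IV: 4437²·(1 − 1093/4437)·71.53/1093 = 971010.13.
Sum = 7.8677948 × 10^7.
SE = √(7.8677948 × 10^7) = 8870.1.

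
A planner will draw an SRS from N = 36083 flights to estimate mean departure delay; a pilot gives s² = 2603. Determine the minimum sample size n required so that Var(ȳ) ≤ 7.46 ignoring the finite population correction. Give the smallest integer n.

349

Without fpc, n₀ = s²/D = 2603/7.46 = 348.9276.
Rounding up, n = 349.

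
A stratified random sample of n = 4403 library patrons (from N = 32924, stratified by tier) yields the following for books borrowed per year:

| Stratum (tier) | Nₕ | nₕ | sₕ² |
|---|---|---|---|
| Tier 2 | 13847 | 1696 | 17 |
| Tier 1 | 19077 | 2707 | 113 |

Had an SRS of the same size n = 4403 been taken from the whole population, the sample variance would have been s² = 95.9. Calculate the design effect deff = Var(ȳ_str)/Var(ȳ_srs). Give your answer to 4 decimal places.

Var(ȳ_str) = Σ Wₕ²(1−fₕ)sₕ²/nₕ with Wₕ = Nₕ/32924:
  Tier 2: (13847/32924)²·(1−1696/13847)·17/1696 = 0.0015558424
  Tier 1: (19077/32924)²·(1−2707/19077)·113/2707 = 0.012026071
  → Var(ȳ_str) = 0.013581913.
Var(ȳ_srs) = (1 − 4403/32924)·95.9/4403 = 0.018867835.
deff = 0.013581913 / 0.018867835 = 0.7198.

0.7198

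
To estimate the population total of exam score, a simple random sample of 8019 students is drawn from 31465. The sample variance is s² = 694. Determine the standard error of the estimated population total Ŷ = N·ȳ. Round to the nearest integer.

Var(Ŷ) = N²·Var(ȳ) = N²·(1 − n/N)·s²/n.
f = 8019/31465 = 0.25485460; Var(ȳ) = 0.74514540·694/8019 = 0.064488204.
Var(Ŷ) = 31465² · 0.064488204 = 6.3846303 × 10^7.
SE(Ŷ) = √(6.3846303 × 10^7) = 7990.

7990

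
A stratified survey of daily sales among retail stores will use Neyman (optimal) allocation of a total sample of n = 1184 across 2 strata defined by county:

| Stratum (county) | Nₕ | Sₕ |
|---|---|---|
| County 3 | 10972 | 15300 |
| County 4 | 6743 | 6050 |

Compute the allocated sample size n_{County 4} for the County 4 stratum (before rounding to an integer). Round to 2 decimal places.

231.48

Neyman allocation: nₕ = n·NₕSₕ / Σⱼ NⱼSⱼ.
Σ NⱼSⱼ = 10972·15300 + 6743·6050 = 2.0866675 × 10^8.
n_{County 4} = 1184·6743·6050 / (2.0866675 × 10^8) = 231.48.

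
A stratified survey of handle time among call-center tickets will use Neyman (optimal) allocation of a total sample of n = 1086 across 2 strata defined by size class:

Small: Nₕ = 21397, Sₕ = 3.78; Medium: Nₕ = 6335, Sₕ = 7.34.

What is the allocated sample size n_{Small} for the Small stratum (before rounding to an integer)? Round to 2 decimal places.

689.56

Neyman allocation: nₕ = n·NₕSₕ / Σⱼ NⱼSⱼ.
Σ NⱼSⱼ = 21397·3.78 + 6335·7.34 = 127379.56.
n_{Small} = 1086·21397·3.78 / 127379.56 = 689.56.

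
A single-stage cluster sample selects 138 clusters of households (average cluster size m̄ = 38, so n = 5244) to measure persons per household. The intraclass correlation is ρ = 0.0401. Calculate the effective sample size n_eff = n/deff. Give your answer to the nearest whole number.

deff = 1 + (38 − 1)·0.0401 = 1 + 1.4837 = 2.4837.
n_eff = 5244 / 2.4837 = 2111.

2111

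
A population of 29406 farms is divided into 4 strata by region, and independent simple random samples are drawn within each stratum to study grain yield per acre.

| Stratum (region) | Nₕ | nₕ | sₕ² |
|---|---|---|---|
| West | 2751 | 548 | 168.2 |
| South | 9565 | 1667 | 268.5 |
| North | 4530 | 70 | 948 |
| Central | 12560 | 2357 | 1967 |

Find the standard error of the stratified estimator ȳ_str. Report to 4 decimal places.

Var(ȳ_str) = Σₕ Wₕ²(1 − fₕ)sₕ²/nₕ with Wₕ = Nₕ/N, N = 29406.
West: Wₕ = 0.09355234; term = 0.09355234²·(1 − 0.19920029)·168.2/548 = 0.0021511892.
South: Wₕ = 0.32527375; term = 0.32527375²·(1 − 0.17428123)·268.5/1667 = 0.014071451.
North: Wₕ = 0.15405019; term = 0.15405019²·(1 − 0.01545254)·948/70 = 0.31642548.
Central: Wₕ = 0.42712372; term = 0.42712372²·(1 − 0.18765924)·1967/2357 = 0.12367741.
Sum = 0.45632553.
SE = √(0.45632553) = 0.6755.

0.6755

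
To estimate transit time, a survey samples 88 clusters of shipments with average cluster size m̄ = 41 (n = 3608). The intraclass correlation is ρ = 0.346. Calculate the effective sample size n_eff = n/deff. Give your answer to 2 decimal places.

deff = 1 + (41 − 1)·0.346 = 1 + 13.84 = 14.84.
n_eff = 3608 / 14.84 = 243.13.

243.13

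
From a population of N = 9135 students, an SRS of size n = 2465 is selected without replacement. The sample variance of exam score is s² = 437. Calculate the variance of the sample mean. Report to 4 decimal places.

0.1294

Under SRS without replacement, Var(ȳ) = (1 − f)·s²/n with f = n/N = 2465/9135 = 0.26984127.
Var(ȳ) = (1 − 0.26984127)·437/2465 = 0.73015873·0.17728195 = 0.12944396.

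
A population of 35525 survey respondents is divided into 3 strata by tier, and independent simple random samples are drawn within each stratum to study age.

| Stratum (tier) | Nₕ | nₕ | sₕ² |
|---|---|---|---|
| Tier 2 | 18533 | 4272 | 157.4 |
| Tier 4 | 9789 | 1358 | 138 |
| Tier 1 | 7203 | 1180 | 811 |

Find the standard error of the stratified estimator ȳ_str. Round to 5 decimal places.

Var(ȳ_str) = Σₕ Wₕ²(1 − fₕ)sₕ²/nₕ with Wₕ = Nₕ/N, N = 35525.
Tier 2: Wₕ = 0.52168895; term = 0.52168895²·(1 − 0.23050774)·157.4/4272 = 0.0077161563.
Tier 4: Wₕ = 0.27555243; term = 0.27555243²·(1 − 0.13872714)·138/1358 = 0.0066455138.
Tier 1: Wₕ = 0.20275862; term = 0.20275862²·(1 − 0.16382063)·811/1180 = 0.023626367.
Sum = 0.037988037.
SE = √(0.037988037) = 0.19491.

0.19491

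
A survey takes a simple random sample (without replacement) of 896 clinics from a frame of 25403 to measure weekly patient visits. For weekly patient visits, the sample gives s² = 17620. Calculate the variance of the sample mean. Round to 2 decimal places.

18.97

Under SRS without replacement, Var(ȳ) = (1 − f)·s²/n with f = n/N = 896/25403 = 0.03527142.
Var(ȳ) = (1 − 0.03527142)·17620/896 = 0.96472858·19.665179 = 18.97156.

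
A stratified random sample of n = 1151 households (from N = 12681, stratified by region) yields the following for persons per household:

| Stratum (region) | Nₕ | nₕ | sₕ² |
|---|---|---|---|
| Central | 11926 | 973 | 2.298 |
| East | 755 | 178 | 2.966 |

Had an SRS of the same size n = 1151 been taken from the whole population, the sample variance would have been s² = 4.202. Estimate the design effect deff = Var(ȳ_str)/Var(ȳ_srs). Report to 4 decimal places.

Var(ȳ_str) = Σ Wₕ²(1−fₕ)sₕ²/nₕ with Wₕ = Nₕ/12681:
  Central: (11926/12681)²·(1−973/11926)·2.298/973 = 0.0019184835
  East: (755/12681)²·(1−178/755)·2.966/178 = 4.5140556 × 10^-5
  → Var(ȳ_str) = 0.0019636241.
Var(ȳ_srs) = (1 − 1151/12681)·4.202/1151 = 0.0033193766.
deff = 0.0019636241 / 0.0033193766 = 0.5916.

0.5916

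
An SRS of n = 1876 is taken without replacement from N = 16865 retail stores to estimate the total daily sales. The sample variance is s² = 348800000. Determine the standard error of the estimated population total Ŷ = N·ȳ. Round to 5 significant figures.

6.8557 × 10^6

Var(Ŷ) = N²·Var(ȳ) = N²·(1 − n/N)·s²/n.
f = 1876/16865 = 0.11123629; Var(ȳ) = 0.88876371·348800000/1876 = 165245.62.
Var(Ŷ) = 16865² · 165245.62 = 4.7000518 × 10^13.
SE(Ŷ) = √(4.7000518 × 10^13) = 6.8557 × 10^6.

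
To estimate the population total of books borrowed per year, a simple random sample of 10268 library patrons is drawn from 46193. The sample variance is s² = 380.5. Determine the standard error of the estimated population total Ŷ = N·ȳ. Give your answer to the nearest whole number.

Var(Ŷ) = N²·Var(ȳ) = N²·(1 − n/N)·s²/n.
f = 10268/46193 = 0.22228476; Var(ȳ) = 0.77771524·380.5/10268 = 0.028819697.
Var(Ŷ) = 46193² · 0.028819697 = 6.1495275 × 10^7.
SE(Ŷ) = √(6.1495275 × 10^7) = 7842.

7842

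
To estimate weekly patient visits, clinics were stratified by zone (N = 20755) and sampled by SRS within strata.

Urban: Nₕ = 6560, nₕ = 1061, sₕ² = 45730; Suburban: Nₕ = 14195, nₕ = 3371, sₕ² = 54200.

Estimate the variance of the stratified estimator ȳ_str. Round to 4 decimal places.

9.3441

Var(ȳ_str) = Σₕ Wₕ²(1 − fₕ)sₕ²/nₕ with Wₕ = Nₕ/N, N = 20755.
Urban: Wₕ = 0.31606842; term = 0.31606842²·(1 − 0.16173780)·45730/1061 = 3.6093409.
Suburban: Wₕ = 0.68393158; term = 0.68393158²·(1 − 0.23747799)·54200/3371 = 5.7347995.
Sum = 9.3441404.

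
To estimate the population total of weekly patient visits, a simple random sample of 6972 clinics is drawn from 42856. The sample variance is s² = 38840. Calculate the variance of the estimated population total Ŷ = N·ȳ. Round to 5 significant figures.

Var(Ŷ) = N²·Var(ȳ) = N²·(1 − n/N)·s²/n.
f = 6972/42856 = 0.16268434; Var(ȳ) = 0.83731566·38840/6972 = 4.664564.
Var(Ŷ) = 42856² · 4.664564 = 8.5671096 × 10^9.

8.5671 × 10^9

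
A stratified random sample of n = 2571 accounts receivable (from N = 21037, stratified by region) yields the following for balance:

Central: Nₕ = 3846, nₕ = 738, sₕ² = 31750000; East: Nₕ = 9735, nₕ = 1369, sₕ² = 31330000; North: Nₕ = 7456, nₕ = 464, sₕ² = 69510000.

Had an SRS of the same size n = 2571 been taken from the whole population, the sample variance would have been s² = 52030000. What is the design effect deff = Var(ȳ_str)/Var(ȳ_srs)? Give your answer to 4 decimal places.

1.2959

Var(ȳ_str) = Σ Wₕ²(1−fₕ)sₕ²/nₕ with Wₕ = Nₕ/21037:
  Central: (3846/21037)²·(1−738/3846)·31750000/738 = 1162.0105
  East: (9735/21037)²·(1−1369/9735)·31330000/1369 = 4211.5615
  North: (7456/21037)²·(1−464/7456)·69510000/464 = 17646.924
  → Var(ȳ_str) = 23020.496.
Var(ȳ_srs) = (1 − 2571/21037)·52030000/2571 = 17764.
deff = 23020.496 / 17764 = 1.2959.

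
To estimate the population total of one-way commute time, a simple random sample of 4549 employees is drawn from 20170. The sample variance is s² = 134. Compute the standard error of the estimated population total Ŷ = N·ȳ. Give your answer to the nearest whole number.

3047

Var(Ŷ) = N²·Var(ȳ) = N²·(1 − n/N)·s²/n.
f = 4549/20170 = 0.22553297; Var(ȳ) = 0.77446703·134/4549 = 0.022813494.
Var(Ŷ) = 20170² · 0.022813494 = 9.2811887 × 10^6.
SE(Ŷ) = √(9.2811887 × 10^6) = 3047.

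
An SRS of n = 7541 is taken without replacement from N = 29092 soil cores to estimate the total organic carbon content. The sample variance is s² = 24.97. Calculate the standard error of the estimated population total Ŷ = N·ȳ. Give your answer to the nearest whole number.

1441

Var(Ŷ) = N²·Var(ȳ) = N²·(1 − n/N)·s²/n.
f = 7541/29092 = 0.25921215; Var(ȳ) = 0.74078785·24.97/7541 = 0.0024529204.
Var(Ŷ) = 29092² · 0.0024529204 = 2.0760156 × 10^6.
SE(Ŷ) = √(2.0760156 × 10^6) = 1441.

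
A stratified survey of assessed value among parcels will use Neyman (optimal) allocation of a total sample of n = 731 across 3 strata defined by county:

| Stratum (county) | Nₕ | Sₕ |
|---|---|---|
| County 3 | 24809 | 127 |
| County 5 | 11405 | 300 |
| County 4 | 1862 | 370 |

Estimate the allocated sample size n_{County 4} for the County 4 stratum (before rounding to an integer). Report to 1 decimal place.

Neyman allocation: nₕ = n·NₕSₕ / Σⱼ NⱼSⱼ.
Σ NⱼSⱼ = 24809·127 + 11405·300 + 1862·370 = 7.261183 × 10^6.
n_{County 4} = 731·1862·370 / (7.261183 × 10^6) = 69.4.

69.4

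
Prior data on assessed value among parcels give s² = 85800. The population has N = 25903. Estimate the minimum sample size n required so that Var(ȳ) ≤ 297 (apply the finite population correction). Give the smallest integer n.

Without fpc, n₀ = s²/D = 85800/297 = 288.8889.
With fpc, (1 − n/N)·s²/n ≤ D requires n ≥ n₀/(1 + n₀/N) = 288.8889/(1 + 288.8889/25903) = 285.7025.
Rounding up, n = 286.

286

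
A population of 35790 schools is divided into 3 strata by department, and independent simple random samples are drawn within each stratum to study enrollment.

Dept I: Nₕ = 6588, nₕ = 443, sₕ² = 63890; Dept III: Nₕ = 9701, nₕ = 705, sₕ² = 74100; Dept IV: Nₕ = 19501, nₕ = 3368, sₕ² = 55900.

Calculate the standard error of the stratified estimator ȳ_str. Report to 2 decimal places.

Var(ȳ_str) = Σₕ Wₕ²(1 − fₕ)sₕ²/nₕ with Wₕ = Nₕ/N, N = 35790.
Dept I: Wₕ = 0.18407376; term = 0.18407376²·(1 − 0.06724347)·63890/443 = 4.5580726.
Dept III: Wₕ = 0.27105337; term = 0.27105337²·(1 − 0.07267292)·74100/705 = 7.1609666.
Dept IV: Wₕ = 0.54487287; term = 0.54487287²·(1 − 0.17270909)·55900/3368 = 4.0765084.
Sum = 15.795548.
SE = √(15.795548) = 3.97.

3.97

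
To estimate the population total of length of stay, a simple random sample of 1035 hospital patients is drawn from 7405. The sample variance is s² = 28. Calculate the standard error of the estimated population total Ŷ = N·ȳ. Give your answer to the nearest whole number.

Var(Ŷ) = N²·Var(ȳ) = N²·(1 − n/N)·s²/n.
f = 1035/7405 = 0.13977043; Var(ȳ) = 0.86022957·28/1035 = 0.023271911.
Var(Ŷ) = 7405² · 0.023271911 = 1.2760925 × 10^6.
SE(Ŷ) = √(1.2760925 × 10^6) = 1130.

1130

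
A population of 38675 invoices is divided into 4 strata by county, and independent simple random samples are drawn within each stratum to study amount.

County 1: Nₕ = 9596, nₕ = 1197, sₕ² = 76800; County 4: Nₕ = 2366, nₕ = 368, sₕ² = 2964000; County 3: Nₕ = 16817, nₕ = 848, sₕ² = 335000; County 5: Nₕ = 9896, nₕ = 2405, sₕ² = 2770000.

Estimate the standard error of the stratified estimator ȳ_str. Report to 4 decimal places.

Var(ȳ_str) = Σₕ Wₕ²(1 − fₕ)sₕ²/nₕ with Wₕ = Nₕ/N, N = 38675.
County 1: Wₕ = 0.24811894; term = 0.24811894²·(1 − 0.12473947)·76800/1197 = 3.4571979.
County 4: Wₕ = 0.06117647; term = 0.06117647²·(1 − 0.15553677)·2964000/368 = 25.455402.
County 3: Wₕ = 0.43482870; term = 0.43482870²·(1 − 0.05042517)·335000/848 = 70.927484.
County 5: Wₕ = 0.25587589; term = 0.25587589²·(1 − 0.24302749)·2770000/2405 = 57.082571.
Sum = 156.92265.
SE = √(156.92265) = 12.5269.

12.5269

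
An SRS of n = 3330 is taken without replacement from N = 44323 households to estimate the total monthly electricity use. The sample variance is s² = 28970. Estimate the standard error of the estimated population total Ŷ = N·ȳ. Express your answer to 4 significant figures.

Var(Ŷ) = N²·Var(ȳ) = N²·(1 − n/N)·s²/n.
f = 3330/44323 = 0.07513029; Var(ȳ) = 0.92486971·28970/3330 = 8.0460887.
Var(Ŷ) = 44323² · 8.0460887 = 1.5806769 × 10^10.
SE(Ŷ) = √(1.5806769 × 10^10) = 125700.

125700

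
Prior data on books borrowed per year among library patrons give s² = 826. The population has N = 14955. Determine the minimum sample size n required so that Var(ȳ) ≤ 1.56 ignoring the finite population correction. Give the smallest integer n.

530

Without fpc, n₀ = s²/D = 826/1.56 = 529.4872.
Rounding up, n = 530.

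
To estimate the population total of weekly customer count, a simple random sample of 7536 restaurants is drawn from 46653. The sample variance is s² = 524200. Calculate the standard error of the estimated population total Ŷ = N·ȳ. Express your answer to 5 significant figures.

356290

Var(Ŷ) = N²·Var(ȳ) = N²·(1 − n/N)·s²/n.
f = 7536/46653 = 0.16153302; Var(ȳ) = 0.83846698·524200/7536 = 58.3233.
Var(Ŷ) = 46653² · 58.3233 = 1.269408 × 10^11.
SE(Ŷ) = √(1.269408 × 10^11) = 356290.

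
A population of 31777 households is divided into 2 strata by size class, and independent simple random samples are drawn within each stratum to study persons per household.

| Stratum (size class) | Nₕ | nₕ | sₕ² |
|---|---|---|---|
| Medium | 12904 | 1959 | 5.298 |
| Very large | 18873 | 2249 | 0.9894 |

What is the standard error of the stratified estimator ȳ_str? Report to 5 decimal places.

Var(ȳ_str) = Σₕ Wₕ²(1 − fₕ)sₕ²/nₕ with Wₕ = Nₕ/N, N = 31777.
Medium: Wₕ = 0.40607987; term = 0.40607987²·(1 − 0.15181339)·5.298/1959 = 3.7826125 × 10^-4.
Very large: Wₕ = 0.59392013; term = 0.59392013²·(1 − 0.11916494)·0.9894/2249 = 1.3668886 × 10^-4.
Sum = 5.1495011 × 10^-4.
SE = √(5.1495011 × 10^-4) = 0.02269.

0.02269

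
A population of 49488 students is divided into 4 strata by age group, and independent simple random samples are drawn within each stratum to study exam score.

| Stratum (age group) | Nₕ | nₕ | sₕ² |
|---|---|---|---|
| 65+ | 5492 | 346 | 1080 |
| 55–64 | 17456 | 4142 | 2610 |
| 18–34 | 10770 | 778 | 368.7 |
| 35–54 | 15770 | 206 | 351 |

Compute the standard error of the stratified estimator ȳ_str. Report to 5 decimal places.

Var(ȳ_str) = Σₕ Wₕ²(1 − fₕ)sₕ²/nₕ with Wₕ = Nₕ/N, N = 49488.
65+: Wₕ = 0.11097640; term = 0.11097640²·(1 − 0.06300073)·1080/346 = 0.036020369.
55–64: Wₕ = 0.35273198; term = 0.35273198²·(1 − 0.23728231)·2610/4142 = 0.059797619.
18–34: Wₕ = 0.21762852; term = 0.21762852²·(1 − 0.07223770)·368.7/778 = 0.02082389.
35–54: Wₕ = 0.31866311; term = 0.31866311²·(1 − 0.01306278)·351/206 = 0.1707627.
Sum = 0.28740458.
SE = √(0.28740458) = 0.53610.

0.53610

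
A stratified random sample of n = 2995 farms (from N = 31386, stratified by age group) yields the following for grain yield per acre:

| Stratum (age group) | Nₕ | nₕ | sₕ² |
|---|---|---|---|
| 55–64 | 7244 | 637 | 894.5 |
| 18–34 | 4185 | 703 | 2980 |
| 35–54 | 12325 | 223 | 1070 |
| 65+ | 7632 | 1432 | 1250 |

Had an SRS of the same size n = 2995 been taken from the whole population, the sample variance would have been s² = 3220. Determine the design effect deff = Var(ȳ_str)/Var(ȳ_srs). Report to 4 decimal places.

0.9248

Var(ȳ_str) = Σ Wₕ²(1−fₕ)sₕ²/nₕ with Wₕ = Nₕ/31386:
  55–64: (7244/31386)²·(1−637/7244)·894.5/637 = 0.068226284
  18–34: (4185/31386)²·(1−703/4185)·2980/703 = 0.062706596
  35–54: (12325/31386)²·(1−223/12325)·1070/223 = 0.72652582
  65+: (7632/31386)²·(1−1432/7632)·1250/1432 = 0.041930023
  → Var(ȳ_str) = 0.89938872.
Var(ȳ_srs) = (1 − 2995/31386)·3220/2995 = 0.9725317.
deff = 0.89938872 / 0.9725317 = 0.9248.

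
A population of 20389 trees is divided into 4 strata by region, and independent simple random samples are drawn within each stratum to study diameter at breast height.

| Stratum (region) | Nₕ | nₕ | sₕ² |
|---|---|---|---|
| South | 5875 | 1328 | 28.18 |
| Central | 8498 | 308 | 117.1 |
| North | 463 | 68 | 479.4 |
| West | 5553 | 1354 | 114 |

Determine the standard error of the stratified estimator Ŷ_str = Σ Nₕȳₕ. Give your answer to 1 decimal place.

5502.8

Var(Ŷ_str) = Σₕ Nₕ²(1 − fₕ)sₕ²/nₕ.
South: 5875²·(1 − 1328/5875)·28.18/1328 = 566859.9.
Central: 8498²·(1 − 308/8498)·117.1/308 = 2.6461034 × 10^7.
North: 463²·(1 − 68/463)·479.4/68 = 1.2893392 × 10^6.
West: 5553²·(1 − 1354/5553)·114/1354 = 1.9631783 × 10^6.
Sum = 3.0280411 × 10^7.
SE = √(3.0280411 × 10^7) = 5502.8.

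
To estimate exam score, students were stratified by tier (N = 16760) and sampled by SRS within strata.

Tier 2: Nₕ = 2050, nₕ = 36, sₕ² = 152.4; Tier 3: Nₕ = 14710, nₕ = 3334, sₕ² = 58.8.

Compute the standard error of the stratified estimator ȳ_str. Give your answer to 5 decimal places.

0.26968

Var(ȳ_str) = Σₕ Wₕ²(1 − fₕ)sₕ²/nₕ with Wₕ = Nₕ/N, N = 16760.
Tier 2: Wₕ = 0.12231504; term = 0.12231504²·(1 − 0.01756098)·152.4/36 = 0.062222544.
Tier 3: Wₕ = 0.87768496; term = 0.87768496²·(1 − 0.22664854)·58.8/3334 = 0.010506691.
Sum = 0.072729235.
SE = √(0.072729235) = 0.26968.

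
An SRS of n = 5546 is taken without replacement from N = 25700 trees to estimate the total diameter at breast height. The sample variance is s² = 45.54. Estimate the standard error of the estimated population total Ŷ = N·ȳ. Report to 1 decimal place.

Var(Ŷ) = N²·Var(ȳ) = N²·(1 − n/N)·s²/n.
f = 5546/25700 = 0.21579767; Var(ȳ) = 0.78420233·45.54/5546 = 0.006439339.
Var(Ŷ) = 25700² · 0.006439339 = 4.253119 × 10^6.
SE(Ŷ) = √(4.253119 × 10^6) = 2062.3.

2062.3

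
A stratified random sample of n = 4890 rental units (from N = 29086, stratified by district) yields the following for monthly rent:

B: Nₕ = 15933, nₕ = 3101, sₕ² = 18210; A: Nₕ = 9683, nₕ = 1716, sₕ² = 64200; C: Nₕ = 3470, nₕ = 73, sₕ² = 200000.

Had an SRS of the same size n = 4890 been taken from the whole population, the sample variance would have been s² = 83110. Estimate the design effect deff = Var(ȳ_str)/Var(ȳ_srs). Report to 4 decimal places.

Var(ȳ_str) = Σ Wₕ²(1−fₕ)sₕ²/nₕ with Wₕ = Nₕ/29086:
  B: (15933/29086)²·(1−3101/15933)·18210/3101 = 1.4191624
  A: (9683/29086)²·(1−1716/9683)·64200/1716 = 3.4115716
  C: (3470/29086)²·(1−73/3470)·200000/73 = 38.173691
  → Var(ȳ_str) = 43.004425.
Var(ȳ_srs) = (1 − 4890/29086)·83110/4890 = 14.138522.
deff = 43.004425 / 14.138522 = 3.0416.

3.0416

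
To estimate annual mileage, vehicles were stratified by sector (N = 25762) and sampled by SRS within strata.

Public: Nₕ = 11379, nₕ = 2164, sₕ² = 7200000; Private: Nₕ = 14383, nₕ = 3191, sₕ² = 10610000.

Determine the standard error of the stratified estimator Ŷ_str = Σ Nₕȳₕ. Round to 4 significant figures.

Var(Ŷ_str) = Σₕ Nₕ²(1 − fₕ)sₕ²/nₕ.
Public: 11379²·(1 − 2164/11379)·7200000/2164 = 3.4887888 × 10^11.
Private: 14383²·(1 − 3191/14383)·10610000/3191 = 5.3523655 × 10^11.
Sum = 8.8411543 × 10^11.
SE = √(8.8411543 × 10^11) = 940300.

940300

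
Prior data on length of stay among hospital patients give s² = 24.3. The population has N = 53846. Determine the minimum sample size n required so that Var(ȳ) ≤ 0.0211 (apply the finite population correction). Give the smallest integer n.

Without fpc, n₀ = s²/D = 24.3/0.0211 = 1151.6588.
With fpc, (1 − n/N)·s²/n ≤ D requires n ≥ n₀/(1 + n₀/N) = 1151.6588/(1 + 1151.6588/53846) = 1127.5429.
Rounding up, n = 1128.

1128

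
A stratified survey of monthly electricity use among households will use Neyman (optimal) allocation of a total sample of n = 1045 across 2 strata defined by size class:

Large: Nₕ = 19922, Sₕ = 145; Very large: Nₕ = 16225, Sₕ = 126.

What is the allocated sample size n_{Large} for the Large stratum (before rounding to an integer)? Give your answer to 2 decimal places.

611.93

Neyman allocation: nₕ = n·NₕSₕ / Σⱼ NⱼSⱼ.
Σ NⱼSⱼ = 19922·145 + 16225·126 = 4.93304 × 10^6.
n_{Large} = 1045·19922·145 / (4.93304 × 10^6) = 611.93.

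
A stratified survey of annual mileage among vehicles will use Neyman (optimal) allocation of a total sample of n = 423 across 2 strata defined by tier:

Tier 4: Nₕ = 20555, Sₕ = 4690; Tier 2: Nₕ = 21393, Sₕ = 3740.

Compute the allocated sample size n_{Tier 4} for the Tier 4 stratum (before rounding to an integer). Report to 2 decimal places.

231.15

Neyman allocation: nₕ = n·NₕSₕ / Σⱼ NⱼSⱼ.
Σ NⱼSⱼ = 20555·4690 + 21393·3740 = 1.7641277 × 10^8.
n_{Tier 4} = 423·20555·4690 / (1.7641277 × 10^8) = 231.15.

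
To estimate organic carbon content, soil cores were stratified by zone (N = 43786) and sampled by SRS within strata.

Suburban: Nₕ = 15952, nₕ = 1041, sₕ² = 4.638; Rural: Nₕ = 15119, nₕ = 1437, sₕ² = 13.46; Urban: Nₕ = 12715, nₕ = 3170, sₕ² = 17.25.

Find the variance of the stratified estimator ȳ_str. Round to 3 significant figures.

Var(ȳ_str) = Σₕ Wₕ²(1 − fₕ)sₕ²/nₕ with Wₕ = Nₕ/N, N = 43786.
Suburban: Wₕ = 0.36431736; term = 0.36431736²·(1 − 0.06525827)·4.638/1041 = 5.5275335 × 10^-4.
Rural: Wₕ = 0.34529302; term = 0.34529302²·(1 − 0.09504597)·13.46/1437 = 0.0010106258.
Urban: Wₕ = 0.29038962; term = 0.29038962²·(1 − 0.24931184)·17.25/3170 = 3.4447015 × 10^-4.
Sum = 0.0019078493.

0.00191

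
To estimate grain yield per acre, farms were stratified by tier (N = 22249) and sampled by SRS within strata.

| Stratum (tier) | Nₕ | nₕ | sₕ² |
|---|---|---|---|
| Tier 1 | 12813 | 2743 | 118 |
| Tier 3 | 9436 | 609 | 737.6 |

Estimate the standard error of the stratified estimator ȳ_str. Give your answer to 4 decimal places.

Var(ȳ_str) = Σₕ Wₕ²(1 − fₕ)sₕ²/nₕ with Wₕ = Nₕ/N, N = 22249.
Tier 1: Wₕ = 0.57589105; term = 0.57589105²·(1 − 0.21407945)·118/2743 = 0.011212837.
Tier 3: Wₕ = 0.42410895; term = 0.42410895²·(1 − 0.06454006)·737.6/609 = 0.20379038.
Sum = 0.21500322.
SE = √(0.21500322) = 0.4637.

0.4637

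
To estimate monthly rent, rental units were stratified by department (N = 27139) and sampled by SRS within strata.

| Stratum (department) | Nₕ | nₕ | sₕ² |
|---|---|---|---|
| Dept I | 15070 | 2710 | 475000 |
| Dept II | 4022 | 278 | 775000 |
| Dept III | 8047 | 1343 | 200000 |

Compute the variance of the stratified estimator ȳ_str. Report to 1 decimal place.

Var(ȳ_str) = Σₕ Wₕ²(1 − fₕ)sₕ²/nₕ with Wₕ = Nₕ/N, N = 27139.
Dept I: Wₕ = 0.55528944; term = 0.55528944²·(1 − 0.17982747)·475000/2710 = 44.327002.
Dept II: Wₕ = 0.14820001; term = 0.14820001²·(1 − 0.06911984)·775000/278 = 56.996361.
Dept III: Wₕ = 0.29651056; term = 0.29651056²·(1 − 0.16689449)·200000/1343 = 10.907728.
Sum = 112.23109.

112.2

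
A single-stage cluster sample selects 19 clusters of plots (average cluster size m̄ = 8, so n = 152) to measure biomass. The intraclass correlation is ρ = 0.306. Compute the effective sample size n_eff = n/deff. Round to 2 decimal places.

deff = 1 + (8 − 1)·0.306 = 1 + 2.142 = 3.142.
n_eff = 152 / 3.142 = 48.38.

48.38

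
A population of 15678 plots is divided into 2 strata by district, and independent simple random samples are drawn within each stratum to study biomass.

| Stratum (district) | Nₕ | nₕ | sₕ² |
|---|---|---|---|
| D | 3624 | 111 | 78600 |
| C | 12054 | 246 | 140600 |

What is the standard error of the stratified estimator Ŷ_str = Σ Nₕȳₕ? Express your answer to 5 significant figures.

300610

Var(Ŷ_str) = Σₕ Nₕ²(1 − fₕ)sₕ²/nₕ.
D: 3624²·(1 − 111/3624)·78600/111 = 9.0150036 × 10^9.
C: 12054²·(1 − 246/12054)·140600/246 = 8.1350035 × 10^10.
Sum = 9.0365039 × 10^10.
SE = √(9.0365039 × 10^10) = 300610.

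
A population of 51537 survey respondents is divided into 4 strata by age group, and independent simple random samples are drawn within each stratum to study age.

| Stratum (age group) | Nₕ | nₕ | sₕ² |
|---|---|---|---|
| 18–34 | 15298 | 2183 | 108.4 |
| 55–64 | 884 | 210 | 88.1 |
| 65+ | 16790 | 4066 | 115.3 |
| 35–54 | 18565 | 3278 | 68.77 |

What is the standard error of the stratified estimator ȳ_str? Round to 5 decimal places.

Var(ȳ_str) = Σₕ Wₕ²(1 − fₕ)sₕ²/nₕ with Wₕ = Nₕ/N, N = 51537.
18–34: Wₕ = 0.29683528; term = 0.29683528²·(1 − 0.14269839)·108.4/2183 = 0.003750941.
55–64: Wₕ = 0.01715273; term = 0.01715273²·(1 − 0.23755656)·88.1/210 = 9.4108859 × 10^-5.
65+: Wₕ = 0.32578536; term = 0.32578536²·(1 − 0.24216796)·115.3/4066 = 0.0022808568.
35–54: Wₕ = 0.36022663; term = 0.36022663²·(1 − 0.17656881)·68.77/3278 = 0.0022416563.
Sum = 0.008367563.
SE = √(0.008367563) = 0.09147.

0.09147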